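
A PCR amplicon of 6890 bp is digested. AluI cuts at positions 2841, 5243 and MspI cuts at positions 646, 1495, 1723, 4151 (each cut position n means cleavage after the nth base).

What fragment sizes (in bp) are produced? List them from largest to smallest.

1647, 1310, 1118, 1092, 849, 646, 228 bp

Combined cut positions (sorted): 646, 1495, 1723, 2841, 4151, 5243.
Linear molecule, 6 cuts → 7 fragments:
  646 − 0 = 646 bp
  1495 − 646 = 849 bp
  1723 − 1495 = 228 bp
  2841 − 1723 = 1118 bp
  4151 − 2841 = 1310 bp
  5243 − 4151 = 1092 bp
  6890 − 5243 = 1647 bp
Sorted largest to smallest: 1647, 1310, 1118, 1092, 849, 646, 228 bp.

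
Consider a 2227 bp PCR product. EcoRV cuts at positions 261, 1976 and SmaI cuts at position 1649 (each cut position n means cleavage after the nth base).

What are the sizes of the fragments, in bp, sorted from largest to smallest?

1388, 327, 261, 251 bp

Combined cut positions (sorted): 261, 1649, 1976.
Linear molecule, 3 cuts → 4 fragments:
  261 − 0 = 261 bp
  1649 − 261 = 1388 bp
  1976 − 1649 = 327 bp
  2227 − 1976 = 251 bp
Sorted largest to smallest: 1388, 327, 261, 251 bp.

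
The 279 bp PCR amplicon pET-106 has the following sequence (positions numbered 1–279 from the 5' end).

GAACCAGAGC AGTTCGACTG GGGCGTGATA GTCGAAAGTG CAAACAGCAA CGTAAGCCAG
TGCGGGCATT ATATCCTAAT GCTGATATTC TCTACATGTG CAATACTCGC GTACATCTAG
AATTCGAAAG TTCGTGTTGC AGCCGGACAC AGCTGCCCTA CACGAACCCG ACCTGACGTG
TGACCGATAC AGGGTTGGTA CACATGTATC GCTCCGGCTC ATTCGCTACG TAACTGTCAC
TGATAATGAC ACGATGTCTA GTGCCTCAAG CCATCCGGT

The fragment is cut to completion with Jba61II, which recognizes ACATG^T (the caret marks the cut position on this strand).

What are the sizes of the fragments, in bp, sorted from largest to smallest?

108, 98, 73 bp

Jba61II sites (ACATGT) start at positions 94, 202.
Jba61II cuts after base 5 of each site (before the last base), so after positions 98, 206.
Linear molecule, 2 cuts → 3 fragments:
  1–98 → 98 bp
  99–206 → 108 bp
  207–279 → 73 bp
Sorted largest to smallest: 108, 98, 73 bp.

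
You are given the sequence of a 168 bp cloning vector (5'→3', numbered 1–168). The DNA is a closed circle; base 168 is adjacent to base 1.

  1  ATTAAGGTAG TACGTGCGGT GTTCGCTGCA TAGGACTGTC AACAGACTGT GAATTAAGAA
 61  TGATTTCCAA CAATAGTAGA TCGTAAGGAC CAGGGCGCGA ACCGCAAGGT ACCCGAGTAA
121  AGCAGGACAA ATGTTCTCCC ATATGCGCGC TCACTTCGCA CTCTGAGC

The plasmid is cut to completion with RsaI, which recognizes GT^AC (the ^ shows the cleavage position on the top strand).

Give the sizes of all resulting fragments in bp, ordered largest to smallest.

99, 69 bp

RsaI sites (GTAC) start at positions 10, 109.
RsaI cuts after base 2 of each site, so after positions 11, 110.
Circular molecule, 2 cuts → 2 fragments:
  12–110 → 99 bp
  111–168 then 1–11 → 58 + 11 = 69 bp
Sorted largest to smallest: 99, 69 bp.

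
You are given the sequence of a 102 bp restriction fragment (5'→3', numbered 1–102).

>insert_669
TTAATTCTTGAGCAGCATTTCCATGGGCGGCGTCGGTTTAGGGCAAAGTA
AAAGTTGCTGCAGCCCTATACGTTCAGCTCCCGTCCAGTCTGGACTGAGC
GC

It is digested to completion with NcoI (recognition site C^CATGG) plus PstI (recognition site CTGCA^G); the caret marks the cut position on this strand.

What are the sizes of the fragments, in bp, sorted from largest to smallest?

41, 40, 21 bp

The NcoI site (CCATGG) starts at position 21.
NcoI cuts after the first base of each site, so after position 21.
The PstI site (CTGCAG) starts at position 58.
PstI cuts after base 5 of each site (before the last base), so after position 62.
Combined cut positions: 21, 62.
Linear molecule, 2 cuts → 3 fragments:
  1–21 → 21 bp
  22–62 → 41 bp
  63–102 → 40 bp
Sorted largest to smallest: 41, 40, 21 bp.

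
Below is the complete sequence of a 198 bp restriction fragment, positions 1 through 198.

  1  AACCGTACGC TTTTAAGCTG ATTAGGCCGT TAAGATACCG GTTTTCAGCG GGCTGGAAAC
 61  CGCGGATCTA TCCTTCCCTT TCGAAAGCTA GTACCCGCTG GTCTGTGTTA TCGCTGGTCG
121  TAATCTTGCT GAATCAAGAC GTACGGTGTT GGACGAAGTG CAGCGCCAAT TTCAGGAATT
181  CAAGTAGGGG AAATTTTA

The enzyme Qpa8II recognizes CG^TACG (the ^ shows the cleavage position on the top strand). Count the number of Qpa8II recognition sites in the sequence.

2

CGTACG occurs starting at positions 4, 140.
Qpa8II cuts at 2 sites.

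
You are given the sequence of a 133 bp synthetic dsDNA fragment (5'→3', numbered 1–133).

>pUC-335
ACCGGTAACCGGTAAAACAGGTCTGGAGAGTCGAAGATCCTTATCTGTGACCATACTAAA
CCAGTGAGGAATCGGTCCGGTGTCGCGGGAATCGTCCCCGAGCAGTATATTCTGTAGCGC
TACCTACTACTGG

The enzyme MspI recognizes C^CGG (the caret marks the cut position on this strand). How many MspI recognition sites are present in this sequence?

CCGG occurs starting at positions 2, 9, 77.
MspI cuts at 3 sites.

3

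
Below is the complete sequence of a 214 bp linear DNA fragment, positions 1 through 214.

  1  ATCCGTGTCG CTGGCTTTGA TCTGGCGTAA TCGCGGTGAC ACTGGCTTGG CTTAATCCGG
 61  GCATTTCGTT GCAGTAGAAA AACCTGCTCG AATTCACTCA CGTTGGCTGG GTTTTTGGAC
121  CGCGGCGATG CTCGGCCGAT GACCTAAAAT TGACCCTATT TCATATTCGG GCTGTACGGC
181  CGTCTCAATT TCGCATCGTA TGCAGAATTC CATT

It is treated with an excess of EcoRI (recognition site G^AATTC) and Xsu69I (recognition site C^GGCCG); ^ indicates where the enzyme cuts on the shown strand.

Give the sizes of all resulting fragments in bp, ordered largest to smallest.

90, 44, 43, 28, 9 bp

EcoRI sites (GAATTC) start at positions 90, 205.
EcoRI cuts after the first base of each site, so after positions 90, 205.
Xsu69I sites (CGGCCG) start at positions 133, 177.
Xsu69I cuts after the first base of each site, so after positions 133, 177.
Combined cut positions: 90, 133, 177, 205.
Linear molecule, 4 cuts → 5 fragments:
  1–90 → 90 bp
  91–133 → 43 bp
  134–177 → 44 bp
  178–205 → 28 bp
  206–214 → 9 bp
Sorted largest to smallest: 90, 44, 43, 28, 9 bp.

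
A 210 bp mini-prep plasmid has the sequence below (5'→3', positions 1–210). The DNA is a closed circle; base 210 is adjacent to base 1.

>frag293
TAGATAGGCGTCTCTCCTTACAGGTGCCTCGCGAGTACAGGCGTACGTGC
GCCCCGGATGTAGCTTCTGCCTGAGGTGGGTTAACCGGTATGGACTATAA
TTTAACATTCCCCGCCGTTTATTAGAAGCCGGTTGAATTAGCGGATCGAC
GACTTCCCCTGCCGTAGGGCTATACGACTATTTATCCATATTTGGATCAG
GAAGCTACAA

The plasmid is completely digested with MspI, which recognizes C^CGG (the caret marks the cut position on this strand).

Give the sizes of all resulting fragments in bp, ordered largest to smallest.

MspI sites (CCGG) start at positions 54, 85, 129.
MspI cuts after the first base of each site, so after positions 54, 85, 129.
Circular molecule, 3 cuts → 3 fragments:
  55–85 → 31 bp
  86–129 → 44 bp
  130–210 then 1–54 → 81 + 54 = 135 bp
Sorted largest to smallest: 135, 44, 31 bp.

135, 44, 31 bp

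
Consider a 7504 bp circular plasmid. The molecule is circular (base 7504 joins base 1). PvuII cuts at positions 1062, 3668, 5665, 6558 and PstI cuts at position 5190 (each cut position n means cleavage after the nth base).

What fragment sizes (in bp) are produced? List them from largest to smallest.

2606, 2008, 1522, 893, 475 bp

Combined cut positions (sorted): 1062, 3668, 5190, 5665, 6558.
Circular molecule, 5 cuts → 5 fragments:
  3668 − 1062 = 2606 bp
  5190 − 3668 = 1522 bp
  5665 − 5190 = 475 bp
  6558 − 5665 = 893 bp
  wrap: 7504 − 6558 + 1062 = 2008 bp
Sorted largest to smallest: 2606, 2008, 1522, 893, 475 bp.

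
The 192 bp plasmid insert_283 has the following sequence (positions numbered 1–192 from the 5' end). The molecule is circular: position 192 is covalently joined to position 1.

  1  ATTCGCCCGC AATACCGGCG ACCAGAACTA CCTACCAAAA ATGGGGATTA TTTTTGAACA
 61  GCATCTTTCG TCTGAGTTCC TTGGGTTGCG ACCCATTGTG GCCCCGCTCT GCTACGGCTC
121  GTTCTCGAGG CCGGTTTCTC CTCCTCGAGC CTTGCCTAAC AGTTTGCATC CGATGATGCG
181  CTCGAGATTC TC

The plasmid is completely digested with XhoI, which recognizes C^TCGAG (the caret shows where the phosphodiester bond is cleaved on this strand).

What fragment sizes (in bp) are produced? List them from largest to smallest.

XhoI sites (CTCGAG) start at positions 124, 144, 181.
XhoI cuts after the first base of each site, so after positions 124, 144, 181.
Circular molecule, 3 cuts → 3 fragments:
  125–144 → 20 bp
  145–181 → 37 bp
  182–192 then 1–124 → 11 + 124 = 135 bp
Sorted largest to smallest: 135, 37, 20 bp.

135, 37, 20 bp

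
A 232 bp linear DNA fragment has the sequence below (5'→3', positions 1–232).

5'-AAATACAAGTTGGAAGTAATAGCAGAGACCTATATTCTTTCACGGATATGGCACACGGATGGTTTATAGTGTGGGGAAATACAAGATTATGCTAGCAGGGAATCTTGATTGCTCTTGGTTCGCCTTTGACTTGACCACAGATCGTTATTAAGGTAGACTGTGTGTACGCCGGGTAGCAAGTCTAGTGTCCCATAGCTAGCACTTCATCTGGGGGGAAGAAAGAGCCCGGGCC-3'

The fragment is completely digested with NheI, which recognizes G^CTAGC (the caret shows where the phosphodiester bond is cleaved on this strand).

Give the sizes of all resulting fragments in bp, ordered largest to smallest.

NheI sites (GCTAGC) start at positions 91, 195.
NheI cuts after the first base of each site, so after positions 91, 195.
Linear molecule, 2 cuts → 3 fragments:
  1–91 → 91 bp
  92–195 → 104 bp
  196–232 → 37 bp
Sorted largest to smallest: 104, 91, 37 bp.

104, 91, 37 bp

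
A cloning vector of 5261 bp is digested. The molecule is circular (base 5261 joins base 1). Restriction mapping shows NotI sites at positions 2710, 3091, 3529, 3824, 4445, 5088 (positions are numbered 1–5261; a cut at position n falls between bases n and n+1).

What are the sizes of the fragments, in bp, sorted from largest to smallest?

Circular molecule, 6 cuts → 6 fragments:
  3091 − 2710 = 381 bp
  3529 − 3091 = 438 bp
  3824 − 3529 = 295 bp
  4445 − 3824 = 621 bp
  5088 − 4445 = 643 bp
  wrap: 5261 − 5088 + 2710 = 2883 bp
Sorted largest to smallest: 2883, 643, 621, 438, 381, 295 bp.

2883, 643, 621, 438, 381, 295 bp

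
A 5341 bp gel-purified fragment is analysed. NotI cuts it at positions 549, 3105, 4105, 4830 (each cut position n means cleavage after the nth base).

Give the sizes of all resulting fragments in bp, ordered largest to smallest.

Linear molecule, 4 cuts → 5 fragments:
  549 − 0 = 549 bp
  3105 − 549 = 2556 bp
  4105 − 3105 = 1000 bp
  4830 − 4105 = 725 bp
  5341 − 4830 = 511 bp
Sorted largest to smallest: 2556, 1000, 725, 549, 511 bp.

2556, 1000, 725, 549, 511 bp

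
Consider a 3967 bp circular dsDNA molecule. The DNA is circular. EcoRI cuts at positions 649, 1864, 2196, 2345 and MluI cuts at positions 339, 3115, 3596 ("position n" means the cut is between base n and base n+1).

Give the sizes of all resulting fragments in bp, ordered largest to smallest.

Combined cut positions (sorted): 339, 649, 1864, 2196, 2345, 3115, 3596.
Circular molecule, 7 cuts → 7 fragments:
  649 − 339 = 310 bp
  1864 − 649 = 1215 bp
  2196 − 1864 = 332 bp
  2345 − 2196 = 149 bp
  3115 − 2345 = 770 bp
  3596 − 3115 = 481 bp
  wrap: 3967 − 3596 + 339 = 710 bp
Sorted largest to smallest: 1215, 770, 710, 481, 332, 310, 149 bp.

1215, 770, 710, 481, 332, 310, 149 bp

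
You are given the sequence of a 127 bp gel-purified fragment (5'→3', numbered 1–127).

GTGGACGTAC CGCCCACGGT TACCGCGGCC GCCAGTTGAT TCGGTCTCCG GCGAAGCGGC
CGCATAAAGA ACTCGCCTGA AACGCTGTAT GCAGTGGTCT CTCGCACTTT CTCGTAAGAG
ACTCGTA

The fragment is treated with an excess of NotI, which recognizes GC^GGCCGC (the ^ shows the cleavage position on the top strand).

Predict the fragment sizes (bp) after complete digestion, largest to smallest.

70, 31, 26 bp

NotI sites (GCGGCCGC) start at positions 25, 56.
NotI cuts after base 2 of each site, so after positions 26, 57.
Linear molecule, 2 cuts → 3 fragments:
  1–26 → 26 bp
  27–57 → 31 bp
  58–127 → 70 bp
Sorted largest to smallest: 70, 31, 26 bp.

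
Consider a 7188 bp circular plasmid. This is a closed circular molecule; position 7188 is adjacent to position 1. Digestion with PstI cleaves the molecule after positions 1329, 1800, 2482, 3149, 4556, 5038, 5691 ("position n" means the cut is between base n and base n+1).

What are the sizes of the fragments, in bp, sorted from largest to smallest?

2826, 1407, 682, 667, 653, 482, 471 bp

Circular molecule, 7 cuts → 7 fragments:
  1800 − 1329 = 471 bp
  2482 − 1800 = 682 bp
  3149 − 2482 = 667 bp
  4556 − 3149 = 1407 bp
  5038 − 4556 = 482 bp
  5691 − 5038 = 653 bp
  wrap: 7188 − 5691 + 1329 = 2826 bp
Sorted largest to smallest: 2826, 1407, 682, 667, 653, 482, 471 bp.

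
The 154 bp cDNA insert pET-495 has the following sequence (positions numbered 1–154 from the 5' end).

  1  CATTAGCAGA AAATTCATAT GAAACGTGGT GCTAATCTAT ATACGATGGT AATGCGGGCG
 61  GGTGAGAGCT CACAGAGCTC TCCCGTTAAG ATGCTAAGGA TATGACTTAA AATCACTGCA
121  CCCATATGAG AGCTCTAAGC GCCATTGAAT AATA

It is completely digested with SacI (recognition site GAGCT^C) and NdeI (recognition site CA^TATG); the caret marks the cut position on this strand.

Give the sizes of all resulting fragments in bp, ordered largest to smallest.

SacI sites (GAGCTC) start at positions 66, 75, 130.
SacI cuts after base 5 of each site (before the last base), so after positions 70, 79, 134.
NdeI sites (CATATG) start at positions 16, 123.
NdeI cuts after base 2 of each site, so after positions 17, 124.
Combined cut positions: 17, 70, 79, 124, 134.
Linear molecule, 5 cuts → 6 fragments:
  1–17 → 17 bp
  18–70 → 53 bp
  71–79 → 9 bp
  80–124 → 45 bp
  125–134 → 10 bp
  135–154 → 20 bp
Sorted largest to smallest: 53, 45, 20, 17, 10, 9 bp.

53, 45, 20, 17, 10, 9 bp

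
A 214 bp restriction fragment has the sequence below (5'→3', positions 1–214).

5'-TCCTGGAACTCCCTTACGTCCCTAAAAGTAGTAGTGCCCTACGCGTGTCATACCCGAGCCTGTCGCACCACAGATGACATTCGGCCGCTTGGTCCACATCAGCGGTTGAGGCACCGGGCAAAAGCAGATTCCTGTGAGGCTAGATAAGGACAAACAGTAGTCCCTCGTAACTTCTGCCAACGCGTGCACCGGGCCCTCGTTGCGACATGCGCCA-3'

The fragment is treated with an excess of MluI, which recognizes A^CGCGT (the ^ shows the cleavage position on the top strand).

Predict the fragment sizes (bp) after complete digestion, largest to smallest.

MluI sites (ACGCGT) start at positions 41, 180.
MluI cuts after the first base of each site, so after positions 41, 180.
Linear molecule, 2 cuts → 3 fragments:
  1–41 → 41 bp
  42–180 → 139 bp
  181–214 → 34 bp
Sorted largest to smallest: 139, 41, 34 bp.

139, 41, 34 bp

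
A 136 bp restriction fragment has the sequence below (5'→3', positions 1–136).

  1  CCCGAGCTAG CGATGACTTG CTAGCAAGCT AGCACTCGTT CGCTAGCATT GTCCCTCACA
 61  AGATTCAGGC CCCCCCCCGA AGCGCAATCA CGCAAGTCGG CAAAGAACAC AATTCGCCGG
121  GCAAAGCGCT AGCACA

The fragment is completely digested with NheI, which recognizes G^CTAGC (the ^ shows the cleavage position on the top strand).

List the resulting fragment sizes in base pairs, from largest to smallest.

NheI sites (GCTAGC) start at positions 6, 20, 28, 42, 128.
NheI cuts after the first base of each site, so after positions 6, 20, 28, 42, 128.
Linear molecule, 5 cuts → 6 fragments:
  1–6 → 6 bp
  7–20 → 14 bp
  21–28 → 8 bp
  29–42 → 14 bp
  43–128 → 86 bp
  129–136 → 8 bp
Sorted largest to smallest: 86, 14, 14, 8, 8, 6 bp.

86, 14, 14, 8, 8, 6 bp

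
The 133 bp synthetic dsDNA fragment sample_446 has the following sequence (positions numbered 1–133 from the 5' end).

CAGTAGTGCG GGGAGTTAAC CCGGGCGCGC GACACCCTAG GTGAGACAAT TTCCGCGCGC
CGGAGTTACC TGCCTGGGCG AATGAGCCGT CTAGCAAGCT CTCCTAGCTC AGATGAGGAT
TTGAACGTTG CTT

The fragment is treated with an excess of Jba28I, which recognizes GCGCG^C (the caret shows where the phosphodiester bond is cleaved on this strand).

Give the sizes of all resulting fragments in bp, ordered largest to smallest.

Jba28I sites (GCGCGC) start at positions 25, 55.
Jba28I cuts after base 5 of each site (before the last base), so after positions 29, 59.
Linear molecule, 2 cuts → 3 fragments:
  1–29 → 29 bp
  30–59 → 30 bp
  60–133 → 74 bp
Sorted largest to smallest: 74, 30, 29 bp.

74, 30, 29 bp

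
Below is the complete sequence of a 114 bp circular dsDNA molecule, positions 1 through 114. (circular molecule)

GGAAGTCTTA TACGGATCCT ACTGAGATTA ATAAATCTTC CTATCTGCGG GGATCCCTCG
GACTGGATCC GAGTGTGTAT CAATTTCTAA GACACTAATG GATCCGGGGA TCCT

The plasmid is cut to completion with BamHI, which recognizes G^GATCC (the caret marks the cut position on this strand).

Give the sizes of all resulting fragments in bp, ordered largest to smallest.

BamHI sites (GGATCC) start at positions 14, 51, 65, 100, 108.
BamHI cuts after the first base of each site, so after positions 14, 51, 65, 100, 108.
Circular molecule, 5 cuts → 5 fragments:
  15–51 → 37 bp
  52–65 → 14 bp
  66–100 → 35 bp
  101–108 → 8 bp
  109–114 then 1–14 → 6 + 14 = 20 bp
Sorted largest to smallest: 37, 35, 20, 14, 8 bp.

37, 35, 20, 14, 8 bp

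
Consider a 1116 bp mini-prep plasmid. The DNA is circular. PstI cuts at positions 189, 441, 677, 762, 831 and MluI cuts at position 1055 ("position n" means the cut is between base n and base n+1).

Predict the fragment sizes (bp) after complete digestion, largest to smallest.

252, 250, 236, 224, 85, 69 bp

Combined cut positions (sorted): 189, 441, 677, 762, 831, 1055.
Circular molecule, 6 cuts → 6 fragments:
  441 − 189 = 252 bp
  677 − 441 = 236 bp
  762 − 677 = 85 bp
  831 − 762 = 69 bp
  1055 − 831 = 224 bp
  wrap: 1116 − 1055 + 189 = 250 bp
Sorted largest to smallest: 252, 250, 236, 224, 85, 69 bp.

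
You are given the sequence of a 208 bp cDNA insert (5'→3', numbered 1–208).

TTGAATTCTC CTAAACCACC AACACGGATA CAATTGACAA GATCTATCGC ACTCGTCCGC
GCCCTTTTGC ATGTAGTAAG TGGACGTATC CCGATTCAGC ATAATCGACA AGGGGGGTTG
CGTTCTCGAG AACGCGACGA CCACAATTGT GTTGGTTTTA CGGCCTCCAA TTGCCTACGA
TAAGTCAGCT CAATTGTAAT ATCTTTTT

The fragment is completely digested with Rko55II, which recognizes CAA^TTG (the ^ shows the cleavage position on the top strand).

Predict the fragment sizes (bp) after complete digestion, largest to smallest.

Rko55II sites (CAATTG) start at positions 31, 144, 168, 191.
Rko55II cuts after base 3 of each site, so after positions 33, 146, 170, 193.
Linear molecule, 4 cuts → 5 fragments:
  1–33 → 33 bp
  34–146 → 113 bp
  147–170 → 24 bp
  171–193 → 23 bp
  194–208 → 15 bp
Sorted largest to smallest: 113, 33, 24, 23, 15 bp.

113, 33, 24, 23, 15 bp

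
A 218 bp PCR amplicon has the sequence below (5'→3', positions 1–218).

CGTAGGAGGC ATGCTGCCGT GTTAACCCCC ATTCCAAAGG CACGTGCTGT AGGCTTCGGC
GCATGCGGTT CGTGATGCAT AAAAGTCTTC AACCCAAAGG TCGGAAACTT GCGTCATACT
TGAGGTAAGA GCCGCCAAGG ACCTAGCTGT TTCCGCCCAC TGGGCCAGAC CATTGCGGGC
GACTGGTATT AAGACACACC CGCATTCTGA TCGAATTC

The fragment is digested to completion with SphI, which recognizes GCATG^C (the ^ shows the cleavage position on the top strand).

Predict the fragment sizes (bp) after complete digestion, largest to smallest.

SphI sites (GCATGC) start at positions 9, 61.
SphI cuts after base 5 of each site (before the last base), so after positions 13, 65.
Linear molecule, 2 cuts → 3 fragments:
  1–13 → 13 bp
  14–65 → 52 bp
  66–218 → 153 bp
Sorted largest to smallest: 153, 52, 13 bp.

153, 52, 13 bp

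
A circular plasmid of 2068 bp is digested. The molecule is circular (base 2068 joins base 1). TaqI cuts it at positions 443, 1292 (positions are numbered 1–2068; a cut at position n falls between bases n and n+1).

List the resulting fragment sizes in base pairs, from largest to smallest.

1219, 849 bp

Circular molecule, 2 cuts → 2 fragments:
  1292 − 443 = 849 bp
  wrap: 2068 − 1292 + 443 = 1219 bp
Sorted largest to smallest: 1219, 849 bp.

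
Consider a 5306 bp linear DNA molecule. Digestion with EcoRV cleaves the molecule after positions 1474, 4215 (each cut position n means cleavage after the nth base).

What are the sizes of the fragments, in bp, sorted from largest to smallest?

2741, 1474, 1091 bp

Linear molecule, 2 cuts → 3 fragments:
  1474 − 0 = 1474 bp
  4215 − 1474 = 2741 bp
  5306 − 4215 = 1091 bp
Sorted largest to smallest: 2741, 1474, 1091 bp.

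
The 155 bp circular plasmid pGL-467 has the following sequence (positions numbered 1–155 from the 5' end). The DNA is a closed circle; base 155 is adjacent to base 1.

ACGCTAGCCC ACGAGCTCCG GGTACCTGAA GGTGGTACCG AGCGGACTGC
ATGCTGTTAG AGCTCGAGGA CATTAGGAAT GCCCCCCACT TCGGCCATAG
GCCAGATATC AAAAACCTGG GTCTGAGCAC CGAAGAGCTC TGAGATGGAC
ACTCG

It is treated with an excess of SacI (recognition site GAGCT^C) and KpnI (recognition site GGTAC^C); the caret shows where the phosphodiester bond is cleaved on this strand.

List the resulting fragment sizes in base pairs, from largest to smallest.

75, 33, 26, 13, 8 bp

SacI sites (GAGCTC) start at positions 13, 60, 135.
SacI cuts after base 5 of each site (before the last base), so after positions 17, 64, 139.
KpnI sites (GGTACC) start at positions 21, 34.
KpnI cuts after base 5 of each site (before the last base), so after positions 25, 38.
Combined cut positions: 17, 25, 38, 64, 139.
Circular molecule, 5 cuts → 5 fragments:
  18–25 → 8 bp
  26–38 → 13 bp
  39–64 → 26 bp
  65–139 → 75 bp
  140–155 then 1–17 → 16 + 17 = 33 bp
Sorted largest to smallest: 75, 33, 26, 13, 8 bp.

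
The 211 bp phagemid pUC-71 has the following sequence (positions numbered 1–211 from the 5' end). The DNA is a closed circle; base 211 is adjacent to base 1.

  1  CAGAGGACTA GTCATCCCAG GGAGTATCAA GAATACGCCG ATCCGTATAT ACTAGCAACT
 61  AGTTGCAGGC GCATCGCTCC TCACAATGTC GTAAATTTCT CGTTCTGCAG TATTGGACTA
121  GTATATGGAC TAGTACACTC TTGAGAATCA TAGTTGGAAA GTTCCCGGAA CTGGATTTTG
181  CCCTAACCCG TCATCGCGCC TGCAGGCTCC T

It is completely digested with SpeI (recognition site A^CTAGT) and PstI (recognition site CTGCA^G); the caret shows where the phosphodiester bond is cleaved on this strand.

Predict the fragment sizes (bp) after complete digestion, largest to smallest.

SpeI sites (ACTAGT) start at positions 7, 58, 117, 129.
SpeI cuts after the first base of each site, so after positions 7, 58, 117, 129.
PstI sites (CTGCAG) start at positions 105, 200.
PstI cuts after base 5 of each site (before the last base), so after positions 109, 204.
Combined cut positions: 7, 58, 109, 117, 129, 204.
Circular molecule, 6 cuts → 6 fragments:
  8–58 → 51 bp
  59–109 → 51 bp
  110–117 → 8 bp
  118–129 → 12 bp
  130–204 → 75 bp
  205–211 then 1–7 → 7 + 7 = 14 bp
Sorted largest to smallest: 75, 51, 51, 14, 12, 8 bp.

75, 51, 51, 14, 12, 8 bp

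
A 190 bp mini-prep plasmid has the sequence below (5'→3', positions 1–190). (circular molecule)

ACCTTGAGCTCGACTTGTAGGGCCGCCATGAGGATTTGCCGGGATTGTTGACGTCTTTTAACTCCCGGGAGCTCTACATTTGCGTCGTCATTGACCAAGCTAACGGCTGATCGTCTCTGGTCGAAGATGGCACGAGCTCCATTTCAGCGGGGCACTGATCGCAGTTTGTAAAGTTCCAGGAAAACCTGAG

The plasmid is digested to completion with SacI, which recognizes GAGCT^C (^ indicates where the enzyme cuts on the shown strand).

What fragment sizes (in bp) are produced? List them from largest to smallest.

65, 63, 62 bp

SacI sites (GAGCTC) start at positions 6, 69, 134.
SacI cuts after base 5 of each site (before the last base), so after positions 10, 73, 138.
Circular molecule, 3 cuts → 3 fragments:
  11–73 → 63 bp
  74–138 → 65 bp
  139–190 then 1–10 → 52 + 10 = 62 bp
Sorted largest to smallest: 65, 63, 62 bp.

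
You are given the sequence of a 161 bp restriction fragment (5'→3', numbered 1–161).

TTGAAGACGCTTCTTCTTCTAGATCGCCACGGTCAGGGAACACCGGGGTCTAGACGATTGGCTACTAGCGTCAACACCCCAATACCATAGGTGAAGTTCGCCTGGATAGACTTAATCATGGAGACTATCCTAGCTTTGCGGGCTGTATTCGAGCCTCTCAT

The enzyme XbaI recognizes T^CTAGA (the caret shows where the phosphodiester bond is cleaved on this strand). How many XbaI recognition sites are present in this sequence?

TCTAGA occurs starting at positions 18, 49.
XbaI cuts at 2 sites.

2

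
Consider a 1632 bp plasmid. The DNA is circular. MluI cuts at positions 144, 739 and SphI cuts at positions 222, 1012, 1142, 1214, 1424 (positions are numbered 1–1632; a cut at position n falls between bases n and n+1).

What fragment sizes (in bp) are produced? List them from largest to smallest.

Combined cut positions (sorted): 144, 222, 739, 1012, 1142, 1214, 1424.
Circular molecule, 7 cuts → 7 fragments:
  222 − 144 = 78 bp
  739 − 222 = 517 bp
  1012 − 739 = 273 bp
  1142 − 1012 = 130 bp
  1214 − 1142 = 72 bp
  1424 − 1214 = 210 bp
  wrap: 1632 − 1424 + 144 = 352 bp
Sorted largest to smallest: 517, 352, 273, 210, 130, 78, 72 bp.

517, 352, 273, 210, 130, 78, 72 bp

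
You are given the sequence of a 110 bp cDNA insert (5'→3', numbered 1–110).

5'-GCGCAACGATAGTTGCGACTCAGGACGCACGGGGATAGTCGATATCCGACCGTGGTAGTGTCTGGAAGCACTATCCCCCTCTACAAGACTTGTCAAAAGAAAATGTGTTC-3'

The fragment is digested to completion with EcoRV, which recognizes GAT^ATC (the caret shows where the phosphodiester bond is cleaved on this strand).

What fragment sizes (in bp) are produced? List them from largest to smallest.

67, 43 bp

The EcoRV site (GATATC) starts at position 41.
EcoRV cuts after base 3 of each site, so after position 43.
Linear molecule, 1 cut → 2 fragments:
  1–43 → 43 bp
  44–110 → 67 bp
Sorted largest to smallest: 67, 43 bp.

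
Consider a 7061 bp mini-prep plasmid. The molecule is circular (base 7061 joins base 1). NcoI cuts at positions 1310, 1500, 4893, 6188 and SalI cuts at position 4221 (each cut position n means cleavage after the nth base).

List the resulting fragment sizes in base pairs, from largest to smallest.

2721, 2183, 1295, 672, 190 bp

Combined cut positions (sorted): 1310, 1500, 4221, 4893, 6188.
Circular molecule, 5 cuts → 5 fragments:
  1500 − 1310 = 190 bp
  4221 − 1500 = 2721 bp
  4893 − 4221 = 672 bp
  6188 − 4893 = 1295 bp
  wrap: 7061 − 6188 + 1310 = 2183 bp
Sorted largest to smallest: 2721, 2183, 1295, 672, 190 bp.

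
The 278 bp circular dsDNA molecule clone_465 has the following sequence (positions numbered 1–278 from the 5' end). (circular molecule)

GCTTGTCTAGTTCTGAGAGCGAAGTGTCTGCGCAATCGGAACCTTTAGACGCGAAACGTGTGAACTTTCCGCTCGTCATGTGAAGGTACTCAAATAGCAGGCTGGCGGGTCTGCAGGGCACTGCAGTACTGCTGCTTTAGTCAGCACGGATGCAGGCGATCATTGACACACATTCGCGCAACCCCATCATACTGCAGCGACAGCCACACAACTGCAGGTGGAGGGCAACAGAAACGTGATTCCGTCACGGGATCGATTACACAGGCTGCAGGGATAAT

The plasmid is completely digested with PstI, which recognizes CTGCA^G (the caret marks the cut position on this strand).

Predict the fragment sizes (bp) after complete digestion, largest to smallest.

123, 71, 54, 20, 10 bp

PstI sites (CTGCAG) start at positions 111, 121, 192, 212, 266.
PstI cuts after base 5 of each site (before the last base), so after positions 115, 125, 196, 216, 270.
Circular molecule, 5 cuts → 5 fragments:
  116–125 → 10 bp
  126–196 → 71 bp
  197–216 → 20 bp
  217–270 → 54 bp
  271–278 then 1–115 → 8 + 115 = 123 bp
Sorted largest to smallest: 123, 71, 54, 20, 10 bp.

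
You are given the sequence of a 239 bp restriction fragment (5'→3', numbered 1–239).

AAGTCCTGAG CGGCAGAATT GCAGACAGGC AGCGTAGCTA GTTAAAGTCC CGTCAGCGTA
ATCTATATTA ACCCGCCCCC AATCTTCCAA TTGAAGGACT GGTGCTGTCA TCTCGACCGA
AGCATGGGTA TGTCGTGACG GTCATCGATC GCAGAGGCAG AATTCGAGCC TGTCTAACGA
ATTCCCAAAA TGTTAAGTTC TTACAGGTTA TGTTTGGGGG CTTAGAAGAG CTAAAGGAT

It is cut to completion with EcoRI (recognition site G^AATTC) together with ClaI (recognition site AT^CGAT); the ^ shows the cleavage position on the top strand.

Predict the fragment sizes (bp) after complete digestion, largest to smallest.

145, 60, 19, 15 bp

EcoRI sites (GAATTC) start at positions 160, 179.
EcoRI cuts after the first base of each site, so after positions 160, 179.
The ClaI site (ATCGAT) starts at position 144.
ClaI cuts after base 2 of each site, so after position 145.
Combined cut positions: 145, 160, 179.
Linear molecule, 3 cuts → 4 fragments:
  1–145 → 145 bp
  146–160 → 15 bp
  161–179 → 19 bp
  180–239 → 60 bp
Sorted largest to smallest: 145, 60, 19, 15 bp.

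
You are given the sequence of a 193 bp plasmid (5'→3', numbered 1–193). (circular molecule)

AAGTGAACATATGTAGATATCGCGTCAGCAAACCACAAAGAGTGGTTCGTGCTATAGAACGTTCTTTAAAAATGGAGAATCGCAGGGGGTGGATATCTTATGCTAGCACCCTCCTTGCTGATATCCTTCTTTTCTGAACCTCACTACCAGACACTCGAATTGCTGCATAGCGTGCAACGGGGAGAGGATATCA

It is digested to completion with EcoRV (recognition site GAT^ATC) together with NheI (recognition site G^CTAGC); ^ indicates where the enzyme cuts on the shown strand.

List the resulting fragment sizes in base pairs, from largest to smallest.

76, 67, 22, 20, 8 bp

EcoRV sites (GATATC) start at positions 16, 92, 120, 187.
EcoRV cuts after base 3 of each site, so after positions 18, 94, 122, 189.
The NheI site (GCTAGC) starts at position 102.
NheI cuts after the first base of each site, so after position 102.
Combined cut positions: 18, 94, 102, 122, 189.
Circular molecule, 5 cuts → 5 fragments:
  19–94 → 76 bp
  95–102 → 8 bp
  103–122 → 20 bp
  123–189 → 67 bp
  190–193 then 1–18 → 4 + 18 = 22 bp
Sorted largest to smallest: 76, 67, 22, 20, 8 bp.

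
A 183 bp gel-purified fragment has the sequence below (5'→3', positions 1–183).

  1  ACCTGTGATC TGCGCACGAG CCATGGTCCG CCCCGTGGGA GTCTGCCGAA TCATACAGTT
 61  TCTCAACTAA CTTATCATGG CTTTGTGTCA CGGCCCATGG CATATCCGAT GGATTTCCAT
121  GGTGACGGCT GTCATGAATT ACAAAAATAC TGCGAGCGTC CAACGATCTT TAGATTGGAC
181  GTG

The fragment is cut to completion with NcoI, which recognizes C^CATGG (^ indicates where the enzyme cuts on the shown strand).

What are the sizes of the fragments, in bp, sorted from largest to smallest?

74, 66, 22, 21 bp

NcoI sites (CCATGG) start at positions 21, 95, 117.
NcoI cuts after the first base of each site, so after positions 21, 95, 117.
Linear molecule, 3 cuts → 4 fragments:
  1–21 → 21 bp
  22–95 → 74 bp
  96–117 → 22 bp
  118–183 → 66 bp
Sorted largest to smallest: 74, 66, 22, 21 bp.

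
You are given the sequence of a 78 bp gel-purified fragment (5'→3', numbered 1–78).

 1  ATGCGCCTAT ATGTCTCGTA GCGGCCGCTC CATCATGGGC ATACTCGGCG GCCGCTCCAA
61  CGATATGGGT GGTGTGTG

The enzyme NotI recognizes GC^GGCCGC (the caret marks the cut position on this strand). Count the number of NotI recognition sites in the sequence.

GCGGCCGC occurs starting at positions 21, 48.
NotI cuts at 2 sites.

2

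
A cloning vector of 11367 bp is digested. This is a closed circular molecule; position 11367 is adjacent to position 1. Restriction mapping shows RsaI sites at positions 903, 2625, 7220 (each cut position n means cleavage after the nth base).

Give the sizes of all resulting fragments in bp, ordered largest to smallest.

5050, 4595, 1722 bp

Circular molecule, 3 cuts → 3 fragments:
  2625 − 903 = 1722 bp
  7220 − 2625 = 4595 bp
  wrap: 11367 − 7220 + 903 = 5050 bp
Sorted largest to smallest: 5050, 4595, 1722 bp.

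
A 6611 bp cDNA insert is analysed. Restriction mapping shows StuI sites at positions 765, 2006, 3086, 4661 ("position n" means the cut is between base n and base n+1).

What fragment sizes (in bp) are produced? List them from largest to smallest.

1950, 1575, 1241, 1080, 765 bp

Linear molecule, 4 cuts → 5 fragments:
  765 − 0 = 765 bp
  2006 − 765 = 1241 bp
  3086 − 2006 = 1080 bp
  4661 − 3086 = 1575 bp
  6611 − 4661 = 1950 bp
Sorted largest to smallest: 1950, 1575, 1241, 1080, 765 bp.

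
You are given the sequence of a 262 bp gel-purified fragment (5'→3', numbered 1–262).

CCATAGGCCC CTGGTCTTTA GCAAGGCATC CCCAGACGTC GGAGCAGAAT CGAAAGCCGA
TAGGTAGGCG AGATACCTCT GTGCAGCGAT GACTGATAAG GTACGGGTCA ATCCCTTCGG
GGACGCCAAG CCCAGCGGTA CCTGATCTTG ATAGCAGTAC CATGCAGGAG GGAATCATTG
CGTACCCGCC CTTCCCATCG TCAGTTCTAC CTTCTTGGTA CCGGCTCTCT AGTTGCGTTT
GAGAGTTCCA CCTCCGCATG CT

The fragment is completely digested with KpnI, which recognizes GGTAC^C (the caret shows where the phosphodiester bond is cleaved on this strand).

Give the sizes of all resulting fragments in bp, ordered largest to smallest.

KpnI sites (GGTACC) start at positions 137, 217.
KpnI cuts after base 5 of each site (before the last base), so after positions 141, 221.
Linear molecule, 2 cuts → 3 fragments:
  1–141 → 141 bp
  142–221 → 80 bp
  222–262 → 41 bp
Sorted largest to smallest: 141, 80, 41 bp.

141, 80, 41 bp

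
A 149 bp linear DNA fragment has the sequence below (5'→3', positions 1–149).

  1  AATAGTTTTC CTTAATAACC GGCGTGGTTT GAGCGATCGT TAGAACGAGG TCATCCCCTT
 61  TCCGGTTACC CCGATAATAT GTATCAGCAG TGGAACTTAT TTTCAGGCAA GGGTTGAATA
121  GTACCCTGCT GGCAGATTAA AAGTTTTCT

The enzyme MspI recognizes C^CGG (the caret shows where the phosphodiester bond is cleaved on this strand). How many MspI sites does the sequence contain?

CCGG occurs starting at positions 19, 62.
MspI cuts at 2 sites.

2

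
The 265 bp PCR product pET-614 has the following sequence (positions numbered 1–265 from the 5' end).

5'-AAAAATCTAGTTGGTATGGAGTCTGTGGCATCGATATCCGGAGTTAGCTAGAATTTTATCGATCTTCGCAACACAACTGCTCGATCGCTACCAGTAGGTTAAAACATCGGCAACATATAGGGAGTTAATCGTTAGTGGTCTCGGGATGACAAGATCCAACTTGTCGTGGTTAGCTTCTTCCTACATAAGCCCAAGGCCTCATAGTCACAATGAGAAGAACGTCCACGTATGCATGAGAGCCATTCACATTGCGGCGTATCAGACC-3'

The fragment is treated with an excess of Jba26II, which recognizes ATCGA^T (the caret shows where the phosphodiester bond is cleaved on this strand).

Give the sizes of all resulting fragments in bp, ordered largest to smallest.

203, 34, 28 bp

Jba26II sites (ATCGAT) start at positions 30, 58.
Jba26II cuts after base 5 of each site (before the last base), so after positions 34, 62.
Linear molecule, 2 cuts → 3 fragments:
  1–34 → 34 bp
  35–62 → 28 bp
  63–265 → 203 bp
Sorted largest to smallest: 203, 34, 28 bp.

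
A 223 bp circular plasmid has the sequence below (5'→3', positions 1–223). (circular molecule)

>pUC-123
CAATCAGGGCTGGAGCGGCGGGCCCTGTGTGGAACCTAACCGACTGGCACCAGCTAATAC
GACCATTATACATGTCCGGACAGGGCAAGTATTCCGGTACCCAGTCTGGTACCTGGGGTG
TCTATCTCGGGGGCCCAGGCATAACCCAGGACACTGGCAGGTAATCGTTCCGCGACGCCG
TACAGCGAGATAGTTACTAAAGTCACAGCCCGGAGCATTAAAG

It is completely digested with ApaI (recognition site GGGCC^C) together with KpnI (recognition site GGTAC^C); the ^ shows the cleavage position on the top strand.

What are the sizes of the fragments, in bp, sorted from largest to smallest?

112, 76, 23, 12 bp

ApaI sites (GGGCCC) start at positions 20, 131.
ApaI cuts after base 5 of each site (before the last base), so after positions 24, 135.
KpnI sites (GGTACC) start at positions 96, 108.
KpnI cuts after base 5 of each site (before the last base), so after positions 100, 112.
Combined cut positions: 24, 100, 112, 135.
Circular molecule, 4 cuts → 4 fragments:
  25–100 → 76 bp
  101–112 → 12 bp
  113–135 → 23 bp
  136–223 then 1–24 → 88 + 24 = 112 bp
Sorted largest to smallest: 112, 76, 23, 12 bp.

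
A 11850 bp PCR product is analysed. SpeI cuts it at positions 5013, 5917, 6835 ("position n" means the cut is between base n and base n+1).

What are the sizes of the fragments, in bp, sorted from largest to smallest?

Linear molecule, 3 cuts → 4 fragments:
  5013 − 0 = 5013 bp
  5917 − 5013 = 904 bp
  6835 − 5917 = 918 bp
  11850 − 6835 = 5015 bp
Sorted largest to smallest: 5015, 5013, 918, 904 bp.

5015, 5013, 918, 904 bp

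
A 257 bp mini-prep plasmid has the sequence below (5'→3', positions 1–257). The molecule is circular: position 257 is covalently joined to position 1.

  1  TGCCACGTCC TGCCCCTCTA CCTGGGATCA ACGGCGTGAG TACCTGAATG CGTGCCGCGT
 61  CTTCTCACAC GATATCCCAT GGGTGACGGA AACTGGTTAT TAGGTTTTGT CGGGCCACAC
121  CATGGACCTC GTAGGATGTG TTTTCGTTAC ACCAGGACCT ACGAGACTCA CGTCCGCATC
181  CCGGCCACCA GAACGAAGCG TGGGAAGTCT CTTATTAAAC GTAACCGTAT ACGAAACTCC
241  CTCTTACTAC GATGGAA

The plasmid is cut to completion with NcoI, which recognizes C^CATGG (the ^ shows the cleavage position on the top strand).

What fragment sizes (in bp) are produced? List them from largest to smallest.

NcoI sites (CCATGG) start at positions 77, 120.
NcoI cuts after the first base of each site, so after positions 77, 120.
Circular molecule, 2 cuts → 2 fragments:
  78–120 → 43 bp
  121–257 then 1–77 → 137 + 77 = 214 bp
Sorted largest to smallest: 214, 43 bp.

214, 43 bp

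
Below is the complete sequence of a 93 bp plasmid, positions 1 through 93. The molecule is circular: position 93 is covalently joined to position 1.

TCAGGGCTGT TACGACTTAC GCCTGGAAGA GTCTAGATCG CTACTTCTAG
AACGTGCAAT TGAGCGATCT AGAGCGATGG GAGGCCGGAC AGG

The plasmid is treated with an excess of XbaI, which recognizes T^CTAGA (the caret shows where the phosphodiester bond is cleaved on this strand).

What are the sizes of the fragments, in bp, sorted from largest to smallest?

XbaI sites (TCTAGA) start at positions 32, 46, 68.
XbaI cuts after the first base of each site, so after positions 32, 46, 68.
Circular molecule, 3 cuts → 3 fragments:
  33–46 → 14 bp
  47–68 → 22 bp
  69–93 then 1–32 → 25 + 32 = 57 bp
Sorted largest to smallest: 57, 22, 14 bp.

57, 22, 14 bp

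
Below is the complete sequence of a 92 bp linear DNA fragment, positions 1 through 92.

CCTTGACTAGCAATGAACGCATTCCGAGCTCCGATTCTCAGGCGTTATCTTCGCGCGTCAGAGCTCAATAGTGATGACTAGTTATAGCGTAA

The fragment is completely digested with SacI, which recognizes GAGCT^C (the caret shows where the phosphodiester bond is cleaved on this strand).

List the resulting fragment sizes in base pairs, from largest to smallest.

35, 30, 27 bp

SacI sites (GAGCTC) start at positions 26, 61.
SacI cuts after base 5 of each site (before the last base), so after positions 30, 65.
Linear molecule, 2 cuts → 3 fragments:
  1–30 → 30 bp
  31–65 → 35 bp
  66–92 → 27 bp
Sorted largest to smallest: 35, 30, 27 bp.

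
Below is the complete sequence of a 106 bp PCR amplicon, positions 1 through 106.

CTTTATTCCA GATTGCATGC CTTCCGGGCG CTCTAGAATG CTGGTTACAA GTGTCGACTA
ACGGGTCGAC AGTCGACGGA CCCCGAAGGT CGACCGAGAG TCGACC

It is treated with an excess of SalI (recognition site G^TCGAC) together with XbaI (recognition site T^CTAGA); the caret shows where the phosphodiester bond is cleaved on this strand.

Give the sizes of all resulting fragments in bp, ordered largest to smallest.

SalI sites (GTCGAC) start at positions 53, 65, 72, 89, 100.
SalI cuts after the first base of each site, so after positions 53, 65, 72, 89, 100.
The XbaI site (TCTAGA) starts at position 32.
XbaI cuts after the first base of each site, so after position 32.
Combined cut positions: 32, 53, 65, 72, 89, 100.
Linear molecule, 6 cuts → 7 fragments:
  1–32 → 32 bp
  33–53 → 21 bp
  54–65 → 12 bp
  66–72 → 7 bp
  73–89 → 17 bp
  90–100 → 11 bp
  101–106 → 6 bp
Sorted largest to smallest: 32, 21, 17, 12, 11, 7, 6 bp.

32, 21, 17, 12, 11, 7, 6 bp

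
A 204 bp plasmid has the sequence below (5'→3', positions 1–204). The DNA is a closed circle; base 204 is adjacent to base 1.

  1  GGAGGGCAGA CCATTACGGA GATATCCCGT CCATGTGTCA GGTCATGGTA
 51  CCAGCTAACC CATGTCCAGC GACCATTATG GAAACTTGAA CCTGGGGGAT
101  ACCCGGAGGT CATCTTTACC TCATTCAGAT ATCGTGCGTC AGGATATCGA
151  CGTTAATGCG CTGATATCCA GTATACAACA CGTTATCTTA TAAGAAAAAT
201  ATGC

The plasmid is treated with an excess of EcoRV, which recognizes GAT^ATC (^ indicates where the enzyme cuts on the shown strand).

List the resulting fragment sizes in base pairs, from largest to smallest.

107, 62, 20, 15 bp

EcoRV sites (GATATC) start at positions 21, 128, 143, 163.
EcoRV cuts after base 3 of each site, so after positions 23, 130, 145, 165.
Circular molecule, 4 cuts → 4 fragments:
  24–130 → 107 bp
  131–145 → 15 bp
  146–165 → 20 bp
  166–204 then 1–23 → 39 + 23 = 62 bp
Sorted largest to smallest: 107, 62, 20, 15 bp.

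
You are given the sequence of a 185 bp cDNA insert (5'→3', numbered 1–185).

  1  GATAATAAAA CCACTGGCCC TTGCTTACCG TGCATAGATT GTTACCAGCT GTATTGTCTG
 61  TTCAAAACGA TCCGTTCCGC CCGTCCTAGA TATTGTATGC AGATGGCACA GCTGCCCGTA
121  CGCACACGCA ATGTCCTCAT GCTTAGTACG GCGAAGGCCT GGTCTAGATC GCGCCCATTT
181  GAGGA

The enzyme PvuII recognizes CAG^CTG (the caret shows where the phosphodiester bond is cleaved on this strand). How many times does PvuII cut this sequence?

2

CAGCTG occurs starting at positions 46, 109.
PvuII cuts at 2 sites.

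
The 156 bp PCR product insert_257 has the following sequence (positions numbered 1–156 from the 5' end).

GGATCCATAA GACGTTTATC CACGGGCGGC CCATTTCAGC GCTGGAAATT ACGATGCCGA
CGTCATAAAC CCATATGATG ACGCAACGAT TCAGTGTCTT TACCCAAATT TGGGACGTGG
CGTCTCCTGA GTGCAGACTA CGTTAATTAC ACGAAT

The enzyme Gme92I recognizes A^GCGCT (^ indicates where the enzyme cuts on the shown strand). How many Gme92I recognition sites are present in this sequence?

AGCGCT occurs starting at position 38.
Gme92I cuts at 1 site.

1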